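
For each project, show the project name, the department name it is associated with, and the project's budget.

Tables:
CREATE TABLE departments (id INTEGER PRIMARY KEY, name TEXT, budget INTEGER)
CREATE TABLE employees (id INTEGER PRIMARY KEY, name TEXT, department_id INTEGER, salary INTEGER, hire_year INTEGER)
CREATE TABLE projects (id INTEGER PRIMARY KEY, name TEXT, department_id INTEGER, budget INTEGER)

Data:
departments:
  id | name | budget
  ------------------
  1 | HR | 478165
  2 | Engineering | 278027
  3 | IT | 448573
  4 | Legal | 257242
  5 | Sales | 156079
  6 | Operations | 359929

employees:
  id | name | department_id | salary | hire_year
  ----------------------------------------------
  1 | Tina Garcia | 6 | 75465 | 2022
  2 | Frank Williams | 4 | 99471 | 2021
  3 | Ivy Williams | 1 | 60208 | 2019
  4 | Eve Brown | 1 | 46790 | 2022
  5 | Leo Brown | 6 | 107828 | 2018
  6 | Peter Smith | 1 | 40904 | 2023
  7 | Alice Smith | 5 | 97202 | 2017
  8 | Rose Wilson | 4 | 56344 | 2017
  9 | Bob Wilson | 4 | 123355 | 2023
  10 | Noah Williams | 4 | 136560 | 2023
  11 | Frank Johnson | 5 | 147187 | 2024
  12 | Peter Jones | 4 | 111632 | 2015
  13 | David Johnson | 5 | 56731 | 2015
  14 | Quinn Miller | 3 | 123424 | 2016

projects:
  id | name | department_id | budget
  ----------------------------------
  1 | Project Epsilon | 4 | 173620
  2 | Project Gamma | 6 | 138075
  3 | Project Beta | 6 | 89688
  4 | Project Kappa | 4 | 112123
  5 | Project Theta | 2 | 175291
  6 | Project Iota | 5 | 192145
SELECT c.name, p.name AS department, c.budget FROM projects c JOIN departments p ON c.department_id = p.id

Execution result:
name | department | budget
Project Epsilon | Legal | 173620
Project Gamma | Operations | 138075
Project Beta | Operations | 89688
Project Kappa | Legal | 112123
Project Theta | Engineering | 175291
Project Iota | Sales | 192145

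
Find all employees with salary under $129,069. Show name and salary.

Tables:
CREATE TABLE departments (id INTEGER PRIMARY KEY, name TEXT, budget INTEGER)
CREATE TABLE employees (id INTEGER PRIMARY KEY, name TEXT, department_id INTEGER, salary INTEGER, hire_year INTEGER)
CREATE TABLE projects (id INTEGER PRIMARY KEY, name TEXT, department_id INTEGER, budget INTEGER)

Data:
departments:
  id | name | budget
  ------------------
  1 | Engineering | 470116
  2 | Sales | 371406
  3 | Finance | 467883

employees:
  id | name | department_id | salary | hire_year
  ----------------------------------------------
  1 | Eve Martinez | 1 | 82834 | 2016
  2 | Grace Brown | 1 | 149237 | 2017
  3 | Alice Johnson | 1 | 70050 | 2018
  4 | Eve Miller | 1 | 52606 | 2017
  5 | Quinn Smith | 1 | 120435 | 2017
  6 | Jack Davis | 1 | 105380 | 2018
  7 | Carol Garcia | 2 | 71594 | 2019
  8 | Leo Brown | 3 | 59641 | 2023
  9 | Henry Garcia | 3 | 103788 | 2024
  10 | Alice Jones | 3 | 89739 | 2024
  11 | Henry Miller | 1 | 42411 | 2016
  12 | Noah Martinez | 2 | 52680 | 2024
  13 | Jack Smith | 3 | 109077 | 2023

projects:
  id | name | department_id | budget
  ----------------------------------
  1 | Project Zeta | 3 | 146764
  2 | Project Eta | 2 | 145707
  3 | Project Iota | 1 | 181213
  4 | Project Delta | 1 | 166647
SELECT name, salary FROM employees WHERE salary < 129069

Execution result:
name | salary
Eve Martinez | 82834
Alice Johnson | 70050
Eve Miller | 52606
Quinn Smith | 120435
Jack Davis | 105380
Carol Garcia | 71594
Leo Brown | 59641
Henry Garcia | 103788
Alice Jones | 89739
Henry Miller | 42411
Noah Martinez | 52680
Jack Smith | 109077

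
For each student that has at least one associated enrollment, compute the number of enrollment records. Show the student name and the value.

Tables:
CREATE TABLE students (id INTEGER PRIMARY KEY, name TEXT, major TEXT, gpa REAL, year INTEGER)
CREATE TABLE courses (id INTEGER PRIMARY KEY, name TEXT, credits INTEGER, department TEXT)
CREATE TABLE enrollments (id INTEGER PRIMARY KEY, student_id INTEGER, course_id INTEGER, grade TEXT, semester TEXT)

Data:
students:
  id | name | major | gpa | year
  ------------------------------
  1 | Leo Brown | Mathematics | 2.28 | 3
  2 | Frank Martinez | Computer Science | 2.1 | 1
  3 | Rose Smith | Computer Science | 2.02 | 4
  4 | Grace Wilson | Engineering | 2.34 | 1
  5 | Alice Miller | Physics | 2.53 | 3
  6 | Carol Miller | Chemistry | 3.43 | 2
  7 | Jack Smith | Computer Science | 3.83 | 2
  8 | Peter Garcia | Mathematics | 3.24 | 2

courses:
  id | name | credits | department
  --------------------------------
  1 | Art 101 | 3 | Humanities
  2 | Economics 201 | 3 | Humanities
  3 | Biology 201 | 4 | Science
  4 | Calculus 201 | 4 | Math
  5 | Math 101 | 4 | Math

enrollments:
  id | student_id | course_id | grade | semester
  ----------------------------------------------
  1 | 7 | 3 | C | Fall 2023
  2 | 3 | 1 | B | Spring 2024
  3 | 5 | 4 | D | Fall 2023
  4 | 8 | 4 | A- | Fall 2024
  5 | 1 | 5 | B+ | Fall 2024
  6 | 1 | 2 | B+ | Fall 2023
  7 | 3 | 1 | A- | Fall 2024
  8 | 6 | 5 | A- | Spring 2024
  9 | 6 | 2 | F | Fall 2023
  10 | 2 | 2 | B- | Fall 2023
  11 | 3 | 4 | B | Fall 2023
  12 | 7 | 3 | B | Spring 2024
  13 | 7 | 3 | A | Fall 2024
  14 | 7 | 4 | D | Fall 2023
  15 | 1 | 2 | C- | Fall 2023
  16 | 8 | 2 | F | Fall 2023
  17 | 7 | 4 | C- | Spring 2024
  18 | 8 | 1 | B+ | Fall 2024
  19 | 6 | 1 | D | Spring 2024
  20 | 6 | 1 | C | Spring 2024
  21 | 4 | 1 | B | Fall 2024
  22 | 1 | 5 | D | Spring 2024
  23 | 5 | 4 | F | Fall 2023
SELECT p.name, COUNT(*) AS n FROM enrollments c JOIN students p ON c.student_id = p.id GROUP BY p.id, p.name

Execution result:
name | n
Leo Brown | 4
Frank Martinez | 1
Rose Smith | 3
Grace Wilson | 1
Alice Miller | 2
Carol Miller | 4
Jack Smith | 5
Peter Garcia | 3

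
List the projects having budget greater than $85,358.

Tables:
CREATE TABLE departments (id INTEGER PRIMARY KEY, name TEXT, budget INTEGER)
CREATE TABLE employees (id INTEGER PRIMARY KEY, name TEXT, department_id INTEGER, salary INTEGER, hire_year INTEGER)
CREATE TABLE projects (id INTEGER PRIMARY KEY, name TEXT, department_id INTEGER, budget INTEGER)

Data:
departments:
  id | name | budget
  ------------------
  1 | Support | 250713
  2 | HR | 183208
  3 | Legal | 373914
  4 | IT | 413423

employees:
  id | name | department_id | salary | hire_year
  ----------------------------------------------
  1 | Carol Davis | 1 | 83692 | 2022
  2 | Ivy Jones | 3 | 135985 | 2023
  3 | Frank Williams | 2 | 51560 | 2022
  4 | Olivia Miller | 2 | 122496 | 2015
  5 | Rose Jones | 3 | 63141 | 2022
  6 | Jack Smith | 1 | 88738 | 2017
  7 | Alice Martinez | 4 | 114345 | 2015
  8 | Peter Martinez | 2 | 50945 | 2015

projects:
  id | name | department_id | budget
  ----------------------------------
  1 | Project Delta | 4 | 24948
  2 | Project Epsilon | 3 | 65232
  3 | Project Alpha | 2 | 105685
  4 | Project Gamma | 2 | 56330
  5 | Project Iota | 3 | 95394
SELECT name, budget FROM projects WHERE budget > 85358

Execution result:
name | budget
Project Alpha | 105685
Project Iota | 95394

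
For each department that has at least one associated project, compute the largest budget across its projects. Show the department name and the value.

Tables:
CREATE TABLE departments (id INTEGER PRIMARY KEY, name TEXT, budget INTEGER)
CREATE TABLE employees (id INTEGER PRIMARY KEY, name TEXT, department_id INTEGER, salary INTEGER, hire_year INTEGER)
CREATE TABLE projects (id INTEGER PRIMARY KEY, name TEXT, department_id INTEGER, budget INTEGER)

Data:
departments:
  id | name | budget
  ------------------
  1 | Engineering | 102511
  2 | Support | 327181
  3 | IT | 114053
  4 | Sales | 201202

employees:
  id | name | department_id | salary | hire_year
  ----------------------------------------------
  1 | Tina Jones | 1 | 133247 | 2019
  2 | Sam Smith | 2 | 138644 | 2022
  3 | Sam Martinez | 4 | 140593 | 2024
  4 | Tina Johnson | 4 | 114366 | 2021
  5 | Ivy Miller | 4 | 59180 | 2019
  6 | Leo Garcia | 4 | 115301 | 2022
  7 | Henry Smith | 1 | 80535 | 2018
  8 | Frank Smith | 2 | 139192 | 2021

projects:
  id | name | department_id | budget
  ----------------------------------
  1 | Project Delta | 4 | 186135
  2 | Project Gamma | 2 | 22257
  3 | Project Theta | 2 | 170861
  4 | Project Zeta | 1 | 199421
SELECT p.name, MAX(c.budget) AS max_budget FROM projects c JOIN departments p ON c.department_id = p.id GROUP BY p.id, p.name

Execution result:
name | max_budget
Engineering | 199421
Support | 170861
Sales | 186135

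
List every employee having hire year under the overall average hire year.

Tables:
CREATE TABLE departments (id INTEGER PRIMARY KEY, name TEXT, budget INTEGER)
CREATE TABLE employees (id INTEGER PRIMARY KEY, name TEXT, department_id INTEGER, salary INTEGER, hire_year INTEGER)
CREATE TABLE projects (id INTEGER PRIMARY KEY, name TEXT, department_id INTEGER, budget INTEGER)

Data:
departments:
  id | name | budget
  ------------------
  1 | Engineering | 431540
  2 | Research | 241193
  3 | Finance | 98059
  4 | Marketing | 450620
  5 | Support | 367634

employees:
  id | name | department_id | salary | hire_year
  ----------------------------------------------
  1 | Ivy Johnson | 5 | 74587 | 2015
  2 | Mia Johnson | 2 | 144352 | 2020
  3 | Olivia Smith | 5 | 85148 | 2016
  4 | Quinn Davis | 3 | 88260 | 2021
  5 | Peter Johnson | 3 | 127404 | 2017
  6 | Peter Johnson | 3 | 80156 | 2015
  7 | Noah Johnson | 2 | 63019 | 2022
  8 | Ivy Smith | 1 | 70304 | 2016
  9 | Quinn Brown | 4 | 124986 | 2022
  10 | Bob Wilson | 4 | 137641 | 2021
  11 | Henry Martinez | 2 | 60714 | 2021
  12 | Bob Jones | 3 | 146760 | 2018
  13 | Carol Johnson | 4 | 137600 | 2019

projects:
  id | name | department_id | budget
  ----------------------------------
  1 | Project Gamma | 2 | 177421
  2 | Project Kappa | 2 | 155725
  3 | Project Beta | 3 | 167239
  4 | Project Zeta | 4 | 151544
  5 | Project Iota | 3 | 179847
SELECT name, hire_year FROM employees WHERE hire_year < (SELECT AVG(hire_year) FROM employees)

Execution result:
name | hire_year
Ivy Johnson | 2015
Olivia Smith | 2016
Peter Johnson | 2017
Peter Johnson | 2015
Ivy Smith | 2016
Bob Jones | 2018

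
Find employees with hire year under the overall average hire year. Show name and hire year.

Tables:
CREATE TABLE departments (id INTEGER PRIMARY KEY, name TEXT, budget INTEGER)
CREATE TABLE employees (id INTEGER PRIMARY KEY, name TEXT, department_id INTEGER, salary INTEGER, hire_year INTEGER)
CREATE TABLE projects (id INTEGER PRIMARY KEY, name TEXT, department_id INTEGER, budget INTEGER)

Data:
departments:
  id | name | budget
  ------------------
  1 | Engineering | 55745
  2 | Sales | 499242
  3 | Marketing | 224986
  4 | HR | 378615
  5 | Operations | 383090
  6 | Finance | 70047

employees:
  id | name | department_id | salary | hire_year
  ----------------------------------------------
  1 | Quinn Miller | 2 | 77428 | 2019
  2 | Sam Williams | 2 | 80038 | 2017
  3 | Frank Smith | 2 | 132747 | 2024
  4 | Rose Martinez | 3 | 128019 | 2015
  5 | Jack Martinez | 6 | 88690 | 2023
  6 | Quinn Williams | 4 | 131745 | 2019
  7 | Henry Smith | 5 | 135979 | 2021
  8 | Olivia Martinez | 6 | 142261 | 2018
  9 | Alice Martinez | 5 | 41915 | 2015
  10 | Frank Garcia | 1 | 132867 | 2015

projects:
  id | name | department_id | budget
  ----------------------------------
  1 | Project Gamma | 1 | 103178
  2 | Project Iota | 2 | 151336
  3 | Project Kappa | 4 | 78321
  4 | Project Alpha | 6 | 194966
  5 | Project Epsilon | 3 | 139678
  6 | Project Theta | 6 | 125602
SELECT name, hire_year FROM employees WHERE hire_year < (SELECT AVG(hire_year) FROM employees)

Execution result:
name | hire_year
Sam Williams | 2017
Rose Martinez | 2015
Olivia Martinez | 2018
Alice Martinez | 2015
Frank Garcia | 2015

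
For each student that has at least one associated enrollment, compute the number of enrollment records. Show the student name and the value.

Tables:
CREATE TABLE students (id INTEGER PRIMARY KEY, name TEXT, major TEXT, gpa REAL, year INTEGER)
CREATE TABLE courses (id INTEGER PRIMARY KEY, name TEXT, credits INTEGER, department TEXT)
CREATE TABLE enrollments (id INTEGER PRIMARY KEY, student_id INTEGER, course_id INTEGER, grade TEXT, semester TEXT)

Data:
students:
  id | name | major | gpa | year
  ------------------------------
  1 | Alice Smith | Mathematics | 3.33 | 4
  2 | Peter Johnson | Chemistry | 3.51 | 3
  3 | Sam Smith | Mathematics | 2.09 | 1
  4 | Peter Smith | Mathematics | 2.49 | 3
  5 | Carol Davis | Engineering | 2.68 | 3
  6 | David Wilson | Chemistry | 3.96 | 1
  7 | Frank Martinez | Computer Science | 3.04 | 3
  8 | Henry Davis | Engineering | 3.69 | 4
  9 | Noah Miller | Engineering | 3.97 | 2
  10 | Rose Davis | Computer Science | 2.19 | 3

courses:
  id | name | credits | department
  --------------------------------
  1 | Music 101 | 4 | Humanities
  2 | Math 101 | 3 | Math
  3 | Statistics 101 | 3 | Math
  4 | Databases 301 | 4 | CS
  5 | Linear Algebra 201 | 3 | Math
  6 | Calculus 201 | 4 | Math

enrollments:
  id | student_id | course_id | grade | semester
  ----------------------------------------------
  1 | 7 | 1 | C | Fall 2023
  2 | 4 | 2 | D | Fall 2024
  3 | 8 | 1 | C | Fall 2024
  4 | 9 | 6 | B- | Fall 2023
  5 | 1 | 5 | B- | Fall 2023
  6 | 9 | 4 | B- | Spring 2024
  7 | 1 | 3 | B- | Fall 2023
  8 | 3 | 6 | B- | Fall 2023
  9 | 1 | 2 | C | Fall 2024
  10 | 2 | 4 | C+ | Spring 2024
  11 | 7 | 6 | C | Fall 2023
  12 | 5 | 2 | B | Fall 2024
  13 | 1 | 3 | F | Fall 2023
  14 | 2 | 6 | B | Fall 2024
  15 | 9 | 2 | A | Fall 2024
SELECT p.name, COUNT(*) AS n FROM enrollments c JOIN students p ON c.student_id = p.id GROUP BY p.id, p.name

Execution result:
name | n
Alice Smith | 4
Peter Johnson | 2
Sam Smith | 1
Peter Smith | 1
Carol Davis | 1
Frank Martinez | 2
Henry Davis | 1
Noah Miller | 3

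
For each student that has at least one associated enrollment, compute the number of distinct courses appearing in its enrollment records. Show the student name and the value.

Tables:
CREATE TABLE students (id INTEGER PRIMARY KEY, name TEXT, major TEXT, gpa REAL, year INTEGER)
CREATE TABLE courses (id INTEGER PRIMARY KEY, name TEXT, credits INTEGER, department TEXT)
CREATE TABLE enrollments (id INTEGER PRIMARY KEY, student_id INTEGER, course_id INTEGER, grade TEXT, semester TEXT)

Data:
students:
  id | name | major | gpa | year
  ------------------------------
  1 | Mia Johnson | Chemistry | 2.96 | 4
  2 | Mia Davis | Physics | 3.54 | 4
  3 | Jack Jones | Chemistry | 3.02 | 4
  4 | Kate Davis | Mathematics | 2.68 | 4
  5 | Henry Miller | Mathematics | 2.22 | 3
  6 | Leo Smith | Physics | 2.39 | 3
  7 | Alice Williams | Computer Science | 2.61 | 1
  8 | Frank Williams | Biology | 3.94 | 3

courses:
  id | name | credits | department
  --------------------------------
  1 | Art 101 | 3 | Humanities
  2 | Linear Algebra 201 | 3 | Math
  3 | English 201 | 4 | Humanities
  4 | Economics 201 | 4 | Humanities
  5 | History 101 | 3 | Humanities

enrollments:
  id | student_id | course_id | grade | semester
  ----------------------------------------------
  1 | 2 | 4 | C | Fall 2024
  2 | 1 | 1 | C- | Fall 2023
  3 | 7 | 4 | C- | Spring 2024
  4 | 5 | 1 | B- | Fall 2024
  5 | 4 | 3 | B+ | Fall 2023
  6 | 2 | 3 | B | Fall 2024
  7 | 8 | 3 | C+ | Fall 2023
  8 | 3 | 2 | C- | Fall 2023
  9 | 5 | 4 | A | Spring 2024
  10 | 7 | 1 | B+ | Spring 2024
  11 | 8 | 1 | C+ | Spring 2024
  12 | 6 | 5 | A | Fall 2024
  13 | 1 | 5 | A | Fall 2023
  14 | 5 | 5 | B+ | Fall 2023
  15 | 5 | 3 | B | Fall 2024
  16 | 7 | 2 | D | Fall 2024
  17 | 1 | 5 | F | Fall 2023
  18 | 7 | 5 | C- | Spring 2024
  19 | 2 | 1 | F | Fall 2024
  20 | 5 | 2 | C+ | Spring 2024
SELECT p.name, COUNT(DISTINCT c.course_id) AS distinct_course_count FROM enrollments c JOIN students p ON c.student_id = p.id GROUP BY p.id, p.name

Execution result:
name | distinct_course_count
Mia Johnson | 2
Mia Davis | 3
Jack Jones | 1
Kate Davis | 1
Henry Miller | 5
Leo Smith | 1
Alice Williams | 4
Frank Williams | 2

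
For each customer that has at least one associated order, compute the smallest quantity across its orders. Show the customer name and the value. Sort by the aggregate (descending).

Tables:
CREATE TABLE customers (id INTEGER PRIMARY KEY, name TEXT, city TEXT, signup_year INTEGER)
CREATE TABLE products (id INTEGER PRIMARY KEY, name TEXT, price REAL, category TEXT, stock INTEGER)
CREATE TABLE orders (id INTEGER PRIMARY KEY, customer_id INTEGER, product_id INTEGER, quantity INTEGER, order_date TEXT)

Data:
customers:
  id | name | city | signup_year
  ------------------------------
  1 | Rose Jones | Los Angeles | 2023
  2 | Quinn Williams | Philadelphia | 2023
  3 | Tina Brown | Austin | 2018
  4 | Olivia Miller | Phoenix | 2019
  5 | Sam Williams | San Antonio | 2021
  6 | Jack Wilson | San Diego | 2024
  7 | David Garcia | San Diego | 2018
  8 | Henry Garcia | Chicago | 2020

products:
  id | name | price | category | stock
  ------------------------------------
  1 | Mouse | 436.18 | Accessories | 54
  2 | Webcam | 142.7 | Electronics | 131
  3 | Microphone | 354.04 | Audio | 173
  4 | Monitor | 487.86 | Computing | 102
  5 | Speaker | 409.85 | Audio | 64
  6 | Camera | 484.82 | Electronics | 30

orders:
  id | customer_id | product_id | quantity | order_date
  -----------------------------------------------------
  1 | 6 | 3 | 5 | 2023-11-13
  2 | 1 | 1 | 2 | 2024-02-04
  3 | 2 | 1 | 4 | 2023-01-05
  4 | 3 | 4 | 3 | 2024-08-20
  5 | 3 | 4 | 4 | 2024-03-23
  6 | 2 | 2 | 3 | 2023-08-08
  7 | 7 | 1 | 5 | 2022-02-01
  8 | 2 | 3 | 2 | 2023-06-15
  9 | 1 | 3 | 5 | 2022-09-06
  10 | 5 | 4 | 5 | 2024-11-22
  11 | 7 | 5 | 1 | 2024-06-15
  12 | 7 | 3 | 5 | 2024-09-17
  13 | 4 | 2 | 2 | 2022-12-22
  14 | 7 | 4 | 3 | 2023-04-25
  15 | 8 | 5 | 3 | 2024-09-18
SELECT p.name, MIN(c.quantity) AS min_quantity FROM orders c JOIN customers p ON c.customer_id = p.id GROUP BY p.id, p.name ORDER BY min_quantity DESC

Execution result:
name | min_quantity
Sam Williams | 5
Jack Wilson | 5
Tina Brown | 3
Henry Garcia | 3
Rose Jones | 2
Quinn Williams | 2
Olivia Miller | 2
David Garcia | 1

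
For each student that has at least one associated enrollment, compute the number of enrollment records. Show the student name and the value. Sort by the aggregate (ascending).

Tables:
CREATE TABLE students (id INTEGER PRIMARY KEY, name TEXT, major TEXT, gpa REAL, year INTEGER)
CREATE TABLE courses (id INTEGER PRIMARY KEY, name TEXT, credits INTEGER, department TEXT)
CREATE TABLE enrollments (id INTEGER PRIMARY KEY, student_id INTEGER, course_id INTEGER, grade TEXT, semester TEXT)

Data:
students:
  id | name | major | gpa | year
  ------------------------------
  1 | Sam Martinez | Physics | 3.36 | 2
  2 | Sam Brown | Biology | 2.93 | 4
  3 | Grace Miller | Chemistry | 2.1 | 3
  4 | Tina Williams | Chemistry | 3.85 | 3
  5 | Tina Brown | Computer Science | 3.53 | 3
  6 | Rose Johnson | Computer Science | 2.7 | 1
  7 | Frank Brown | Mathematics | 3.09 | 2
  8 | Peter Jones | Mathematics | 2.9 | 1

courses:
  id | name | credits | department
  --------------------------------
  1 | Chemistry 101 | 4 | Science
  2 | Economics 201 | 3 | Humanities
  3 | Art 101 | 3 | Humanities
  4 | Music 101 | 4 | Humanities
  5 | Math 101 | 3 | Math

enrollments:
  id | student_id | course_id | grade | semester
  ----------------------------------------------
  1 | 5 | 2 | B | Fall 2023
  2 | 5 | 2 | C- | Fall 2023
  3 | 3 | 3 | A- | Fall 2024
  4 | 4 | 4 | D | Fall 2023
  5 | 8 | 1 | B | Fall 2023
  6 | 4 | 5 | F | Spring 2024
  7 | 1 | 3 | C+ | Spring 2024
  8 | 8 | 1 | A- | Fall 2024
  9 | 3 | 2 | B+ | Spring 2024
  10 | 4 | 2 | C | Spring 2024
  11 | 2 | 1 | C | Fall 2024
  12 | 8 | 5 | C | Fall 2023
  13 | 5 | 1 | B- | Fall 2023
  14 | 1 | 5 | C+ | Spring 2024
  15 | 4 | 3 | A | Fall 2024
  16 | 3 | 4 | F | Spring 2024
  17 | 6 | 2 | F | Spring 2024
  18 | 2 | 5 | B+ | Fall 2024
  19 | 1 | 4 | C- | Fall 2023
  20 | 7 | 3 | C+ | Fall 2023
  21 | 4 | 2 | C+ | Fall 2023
SELECT p.name, COUNT(*) AS n FROM enrollments c JOIN students p ON c.student_id = p.id GROUP BY p.id, p.name ORDER BY n ASC

Execution result:
name | n
Rose Johnson | 1
Frank Brown | 1
Sam Brown | 2
Sam Martinez | 3
Grace Miller | 3
Tina Brown | 3
Peter Jones | 3
Tina Williams | 5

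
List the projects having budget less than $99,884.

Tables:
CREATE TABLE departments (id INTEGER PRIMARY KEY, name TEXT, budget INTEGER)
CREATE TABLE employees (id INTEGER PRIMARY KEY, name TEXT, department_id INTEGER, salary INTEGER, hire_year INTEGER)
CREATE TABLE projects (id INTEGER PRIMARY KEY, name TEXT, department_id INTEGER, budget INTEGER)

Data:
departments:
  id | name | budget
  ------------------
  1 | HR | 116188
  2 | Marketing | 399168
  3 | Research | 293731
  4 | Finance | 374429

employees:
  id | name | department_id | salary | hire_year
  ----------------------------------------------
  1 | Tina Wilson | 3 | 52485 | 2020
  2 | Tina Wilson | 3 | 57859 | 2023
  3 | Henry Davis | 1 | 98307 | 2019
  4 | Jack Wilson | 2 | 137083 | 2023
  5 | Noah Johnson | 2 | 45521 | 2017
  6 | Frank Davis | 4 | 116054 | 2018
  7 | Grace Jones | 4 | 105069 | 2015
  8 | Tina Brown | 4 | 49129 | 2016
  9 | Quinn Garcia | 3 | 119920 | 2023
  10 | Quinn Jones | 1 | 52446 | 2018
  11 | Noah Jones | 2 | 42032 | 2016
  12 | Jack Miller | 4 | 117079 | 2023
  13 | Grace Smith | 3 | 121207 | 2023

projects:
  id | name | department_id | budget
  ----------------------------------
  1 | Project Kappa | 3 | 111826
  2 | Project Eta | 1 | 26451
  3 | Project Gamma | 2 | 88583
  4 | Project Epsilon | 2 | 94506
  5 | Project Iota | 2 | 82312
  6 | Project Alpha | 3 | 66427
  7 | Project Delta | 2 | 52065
SELECT name, budget FROM projects WHERE budget < 99884

Execution result:
name | budget
Project Eta | 26451
Project Gamma | 88583
Project Epsilon | 94506
Project Iota | 82312
Project Alpha | 66427
Project Delta | 52065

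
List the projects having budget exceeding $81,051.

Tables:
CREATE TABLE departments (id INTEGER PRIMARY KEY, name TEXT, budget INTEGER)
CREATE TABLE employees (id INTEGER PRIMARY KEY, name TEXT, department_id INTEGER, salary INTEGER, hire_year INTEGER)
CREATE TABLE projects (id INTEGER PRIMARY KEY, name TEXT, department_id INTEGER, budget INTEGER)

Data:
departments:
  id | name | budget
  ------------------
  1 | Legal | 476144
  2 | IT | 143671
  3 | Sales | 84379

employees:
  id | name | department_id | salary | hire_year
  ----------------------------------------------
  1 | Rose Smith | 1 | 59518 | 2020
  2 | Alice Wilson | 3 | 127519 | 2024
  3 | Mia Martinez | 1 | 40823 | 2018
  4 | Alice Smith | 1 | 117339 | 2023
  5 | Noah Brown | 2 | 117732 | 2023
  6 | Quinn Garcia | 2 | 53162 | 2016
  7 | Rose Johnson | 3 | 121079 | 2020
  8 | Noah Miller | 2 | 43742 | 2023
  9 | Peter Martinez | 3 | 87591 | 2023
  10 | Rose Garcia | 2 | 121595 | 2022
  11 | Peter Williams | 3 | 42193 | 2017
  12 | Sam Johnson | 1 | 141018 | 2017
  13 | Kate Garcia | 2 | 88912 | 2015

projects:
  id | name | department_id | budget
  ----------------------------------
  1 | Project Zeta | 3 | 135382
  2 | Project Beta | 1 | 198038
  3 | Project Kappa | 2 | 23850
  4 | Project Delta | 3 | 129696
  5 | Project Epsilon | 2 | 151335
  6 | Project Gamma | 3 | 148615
SELECT name, budget FROM projects WHERE budget > 81051

Execution result:
name | budget
Project Zeta | 135382
Project Beta | 198038
Project Delta | 129696
Project Epsilon | 151335
Project Gamma | 148615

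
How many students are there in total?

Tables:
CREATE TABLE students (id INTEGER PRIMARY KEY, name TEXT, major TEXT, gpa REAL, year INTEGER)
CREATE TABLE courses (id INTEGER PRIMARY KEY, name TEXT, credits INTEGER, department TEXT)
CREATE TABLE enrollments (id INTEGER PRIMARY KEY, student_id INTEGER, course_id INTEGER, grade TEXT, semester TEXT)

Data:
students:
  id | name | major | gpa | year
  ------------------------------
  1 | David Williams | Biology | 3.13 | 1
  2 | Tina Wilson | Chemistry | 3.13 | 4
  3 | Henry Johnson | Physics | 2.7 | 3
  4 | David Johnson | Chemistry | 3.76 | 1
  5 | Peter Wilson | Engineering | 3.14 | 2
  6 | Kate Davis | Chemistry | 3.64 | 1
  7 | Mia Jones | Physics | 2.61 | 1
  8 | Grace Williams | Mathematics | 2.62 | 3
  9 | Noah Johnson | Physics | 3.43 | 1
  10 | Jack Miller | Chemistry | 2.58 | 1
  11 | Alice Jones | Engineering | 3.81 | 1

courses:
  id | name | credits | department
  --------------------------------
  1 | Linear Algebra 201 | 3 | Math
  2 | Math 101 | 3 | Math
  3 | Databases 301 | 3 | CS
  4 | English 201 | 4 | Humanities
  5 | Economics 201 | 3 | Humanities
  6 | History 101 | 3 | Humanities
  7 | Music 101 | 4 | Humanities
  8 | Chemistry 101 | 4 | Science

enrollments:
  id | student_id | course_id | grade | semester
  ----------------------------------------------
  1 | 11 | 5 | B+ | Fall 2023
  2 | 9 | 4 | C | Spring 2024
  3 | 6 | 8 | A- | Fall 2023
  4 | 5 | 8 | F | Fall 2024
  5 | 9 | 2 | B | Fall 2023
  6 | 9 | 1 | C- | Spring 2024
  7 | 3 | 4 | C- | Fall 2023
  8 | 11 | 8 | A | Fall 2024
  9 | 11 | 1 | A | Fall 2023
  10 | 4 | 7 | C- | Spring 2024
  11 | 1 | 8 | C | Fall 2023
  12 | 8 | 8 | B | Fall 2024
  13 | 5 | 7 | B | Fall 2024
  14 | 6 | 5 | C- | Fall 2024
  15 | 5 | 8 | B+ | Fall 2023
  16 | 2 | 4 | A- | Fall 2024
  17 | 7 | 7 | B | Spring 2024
SELECT COUNT(*) FROM students

Execution result:
11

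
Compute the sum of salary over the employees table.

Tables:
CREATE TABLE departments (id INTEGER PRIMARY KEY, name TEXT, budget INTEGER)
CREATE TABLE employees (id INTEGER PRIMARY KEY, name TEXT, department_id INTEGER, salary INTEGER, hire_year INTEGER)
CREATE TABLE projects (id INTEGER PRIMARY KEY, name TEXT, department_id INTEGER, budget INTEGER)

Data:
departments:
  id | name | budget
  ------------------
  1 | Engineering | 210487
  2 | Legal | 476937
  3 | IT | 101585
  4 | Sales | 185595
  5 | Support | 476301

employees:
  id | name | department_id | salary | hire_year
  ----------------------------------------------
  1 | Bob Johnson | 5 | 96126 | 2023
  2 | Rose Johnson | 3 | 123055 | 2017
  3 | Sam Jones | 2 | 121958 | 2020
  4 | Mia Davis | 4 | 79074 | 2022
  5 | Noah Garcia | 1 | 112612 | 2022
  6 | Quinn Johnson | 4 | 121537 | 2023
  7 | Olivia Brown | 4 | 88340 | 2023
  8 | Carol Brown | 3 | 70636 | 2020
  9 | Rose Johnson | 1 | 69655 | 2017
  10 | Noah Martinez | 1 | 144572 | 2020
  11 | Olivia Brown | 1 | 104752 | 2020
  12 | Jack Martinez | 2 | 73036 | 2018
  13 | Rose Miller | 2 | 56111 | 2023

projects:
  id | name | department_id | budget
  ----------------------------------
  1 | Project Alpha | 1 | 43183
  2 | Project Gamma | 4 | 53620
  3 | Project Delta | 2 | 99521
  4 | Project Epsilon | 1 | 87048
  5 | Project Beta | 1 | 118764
SELECT SUM(salary) FROM employees

Execution result:
1261464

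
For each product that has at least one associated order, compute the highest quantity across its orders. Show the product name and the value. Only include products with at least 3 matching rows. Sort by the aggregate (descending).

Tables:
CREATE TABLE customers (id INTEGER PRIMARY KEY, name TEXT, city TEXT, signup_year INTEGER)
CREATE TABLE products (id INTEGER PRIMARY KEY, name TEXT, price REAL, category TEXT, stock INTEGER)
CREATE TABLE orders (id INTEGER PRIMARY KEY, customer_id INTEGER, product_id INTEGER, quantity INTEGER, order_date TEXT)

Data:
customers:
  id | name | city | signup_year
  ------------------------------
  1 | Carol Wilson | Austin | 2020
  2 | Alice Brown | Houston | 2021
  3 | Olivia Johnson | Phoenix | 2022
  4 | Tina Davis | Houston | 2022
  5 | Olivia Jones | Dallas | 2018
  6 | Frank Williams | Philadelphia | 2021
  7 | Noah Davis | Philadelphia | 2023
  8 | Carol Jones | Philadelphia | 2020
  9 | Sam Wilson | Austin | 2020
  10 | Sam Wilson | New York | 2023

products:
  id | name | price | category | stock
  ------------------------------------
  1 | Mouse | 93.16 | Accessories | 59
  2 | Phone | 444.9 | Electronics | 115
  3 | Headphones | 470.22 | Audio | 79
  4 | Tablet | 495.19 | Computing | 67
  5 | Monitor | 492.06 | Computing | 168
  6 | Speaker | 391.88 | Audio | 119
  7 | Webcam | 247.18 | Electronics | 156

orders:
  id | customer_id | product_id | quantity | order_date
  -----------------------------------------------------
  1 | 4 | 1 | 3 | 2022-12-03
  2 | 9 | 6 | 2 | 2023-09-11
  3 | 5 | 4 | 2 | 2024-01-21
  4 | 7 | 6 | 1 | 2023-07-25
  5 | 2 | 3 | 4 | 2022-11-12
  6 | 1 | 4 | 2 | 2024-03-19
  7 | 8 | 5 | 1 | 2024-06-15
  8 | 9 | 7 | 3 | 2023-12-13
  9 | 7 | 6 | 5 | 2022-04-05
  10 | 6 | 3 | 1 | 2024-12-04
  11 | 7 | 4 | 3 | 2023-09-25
SELECT p.name, MAX(c.quantity) AS max_quantity FROM orders c JOIN products p ON c.product_id = p.id GROUP BY p.id, p.name HAVING COUNT(*) >= 3 ORDER BY max_quantity DESC

Execution result:
name | max_quantity
Speaker | 5
Tablet | 3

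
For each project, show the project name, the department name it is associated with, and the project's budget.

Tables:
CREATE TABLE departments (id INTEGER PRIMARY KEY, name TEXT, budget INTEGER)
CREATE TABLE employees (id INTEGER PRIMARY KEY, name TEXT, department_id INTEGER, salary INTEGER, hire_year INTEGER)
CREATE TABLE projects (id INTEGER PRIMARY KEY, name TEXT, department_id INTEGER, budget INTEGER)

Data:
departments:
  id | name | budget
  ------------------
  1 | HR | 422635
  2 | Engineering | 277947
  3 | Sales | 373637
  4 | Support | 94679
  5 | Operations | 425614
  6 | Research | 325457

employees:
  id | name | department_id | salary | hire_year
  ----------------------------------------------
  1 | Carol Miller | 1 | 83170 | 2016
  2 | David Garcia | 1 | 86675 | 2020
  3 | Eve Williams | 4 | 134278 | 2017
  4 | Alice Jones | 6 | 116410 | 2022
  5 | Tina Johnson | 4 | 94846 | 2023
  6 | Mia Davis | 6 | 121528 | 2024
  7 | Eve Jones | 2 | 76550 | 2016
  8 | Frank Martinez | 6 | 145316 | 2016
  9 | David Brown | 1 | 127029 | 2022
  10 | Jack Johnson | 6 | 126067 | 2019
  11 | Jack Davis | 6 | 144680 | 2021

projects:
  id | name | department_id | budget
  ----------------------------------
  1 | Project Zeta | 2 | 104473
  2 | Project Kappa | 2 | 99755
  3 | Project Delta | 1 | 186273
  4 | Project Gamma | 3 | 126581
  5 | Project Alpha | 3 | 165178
SELECT c.name, p.name AS department, c.budget FROM projects c JOIN departments p ON c.department_id = p.id

Execution result:
name | department | budget
Project Zeta | Engineering | 104473
Project Kappa | Engineering | 99755
Project Delta | HR | 186273
Project Gamma | Sales | 126581
Project Alpha | Sales | 165178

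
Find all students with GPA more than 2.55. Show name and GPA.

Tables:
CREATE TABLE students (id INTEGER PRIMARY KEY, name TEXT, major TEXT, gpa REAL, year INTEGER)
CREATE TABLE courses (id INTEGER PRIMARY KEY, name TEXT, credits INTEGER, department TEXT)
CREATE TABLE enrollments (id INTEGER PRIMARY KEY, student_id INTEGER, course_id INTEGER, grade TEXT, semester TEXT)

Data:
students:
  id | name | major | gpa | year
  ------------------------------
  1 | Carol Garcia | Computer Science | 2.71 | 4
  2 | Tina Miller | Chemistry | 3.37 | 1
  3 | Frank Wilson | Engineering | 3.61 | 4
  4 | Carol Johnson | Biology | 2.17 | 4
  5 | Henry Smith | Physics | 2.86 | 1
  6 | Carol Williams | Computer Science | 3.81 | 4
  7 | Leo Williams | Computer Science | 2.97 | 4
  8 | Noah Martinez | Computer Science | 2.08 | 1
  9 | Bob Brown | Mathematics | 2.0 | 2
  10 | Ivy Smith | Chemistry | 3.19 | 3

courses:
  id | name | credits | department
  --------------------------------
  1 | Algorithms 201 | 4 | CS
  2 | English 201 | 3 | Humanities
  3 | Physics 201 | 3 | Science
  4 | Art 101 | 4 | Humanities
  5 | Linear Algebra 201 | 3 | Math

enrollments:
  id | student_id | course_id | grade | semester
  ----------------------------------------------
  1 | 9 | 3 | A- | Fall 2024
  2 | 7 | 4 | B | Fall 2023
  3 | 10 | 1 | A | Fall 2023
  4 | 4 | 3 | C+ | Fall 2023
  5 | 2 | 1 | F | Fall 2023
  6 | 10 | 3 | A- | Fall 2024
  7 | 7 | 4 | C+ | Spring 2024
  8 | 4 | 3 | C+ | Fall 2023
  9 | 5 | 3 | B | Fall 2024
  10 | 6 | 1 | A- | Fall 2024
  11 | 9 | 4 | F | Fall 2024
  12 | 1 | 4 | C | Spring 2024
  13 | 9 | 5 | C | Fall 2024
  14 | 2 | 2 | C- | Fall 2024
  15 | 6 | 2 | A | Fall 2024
SELECT name, gpa FROM students WHERE gpa > 2.55

Execution result:
name | gpa
Carol Garcia | 2.71
Tina Miller | 3.37
Frank Wilson | 3.61
Henry Smith | 2.86
Carol Williams | 3.81
Leo Williams | 2.97
Ivy Smith | 3.19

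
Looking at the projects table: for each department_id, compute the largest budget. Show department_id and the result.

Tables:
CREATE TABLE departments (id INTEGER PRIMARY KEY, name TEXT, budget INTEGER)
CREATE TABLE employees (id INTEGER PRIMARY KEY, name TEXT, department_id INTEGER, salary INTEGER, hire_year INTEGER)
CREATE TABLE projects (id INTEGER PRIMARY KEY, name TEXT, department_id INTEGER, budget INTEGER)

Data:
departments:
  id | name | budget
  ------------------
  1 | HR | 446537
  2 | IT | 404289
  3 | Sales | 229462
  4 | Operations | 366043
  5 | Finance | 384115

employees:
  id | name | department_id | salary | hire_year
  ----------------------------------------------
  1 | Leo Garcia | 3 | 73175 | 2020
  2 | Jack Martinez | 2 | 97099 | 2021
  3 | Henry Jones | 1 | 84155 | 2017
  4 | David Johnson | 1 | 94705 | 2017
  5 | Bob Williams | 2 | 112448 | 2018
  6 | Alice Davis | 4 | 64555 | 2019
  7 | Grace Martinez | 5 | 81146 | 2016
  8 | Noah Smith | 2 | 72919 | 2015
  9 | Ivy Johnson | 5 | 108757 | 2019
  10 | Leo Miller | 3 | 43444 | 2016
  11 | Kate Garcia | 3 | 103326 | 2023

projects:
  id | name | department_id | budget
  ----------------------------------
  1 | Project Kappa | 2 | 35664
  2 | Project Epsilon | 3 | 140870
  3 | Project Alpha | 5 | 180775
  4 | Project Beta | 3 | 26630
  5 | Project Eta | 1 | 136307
SELECT department_id, MAX(budget) AS max_budget FROM projects GROUP BY department_id

Execution result:
department_id | max_budget
1 | 136307
2 | 35664
3 | 140870
5 | 180775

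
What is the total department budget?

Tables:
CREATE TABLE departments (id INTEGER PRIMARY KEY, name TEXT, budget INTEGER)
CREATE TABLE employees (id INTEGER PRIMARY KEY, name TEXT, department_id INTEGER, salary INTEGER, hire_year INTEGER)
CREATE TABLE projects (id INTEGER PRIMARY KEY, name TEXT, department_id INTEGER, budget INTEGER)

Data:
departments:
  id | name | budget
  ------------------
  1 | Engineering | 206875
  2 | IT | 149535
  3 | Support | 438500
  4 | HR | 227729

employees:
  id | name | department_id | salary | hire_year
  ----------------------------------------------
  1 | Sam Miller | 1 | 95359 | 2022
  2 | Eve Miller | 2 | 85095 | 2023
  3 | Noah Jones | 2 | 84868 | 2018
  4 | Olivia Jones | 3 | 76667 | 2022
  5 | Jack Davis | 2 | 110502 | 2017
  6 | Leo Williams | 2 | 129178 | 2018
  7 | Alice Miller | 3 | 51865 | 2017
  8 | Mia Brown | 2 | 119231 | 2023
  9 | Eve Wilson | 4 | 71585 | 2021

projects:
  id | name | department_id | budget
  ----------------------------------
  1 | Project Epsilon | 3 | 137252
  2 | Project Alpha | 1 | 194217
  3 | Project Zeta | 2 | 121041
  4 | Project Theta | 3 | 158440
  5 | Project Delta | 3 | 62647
SELECT SUM(budget) FROM departments

Execution result:
1022639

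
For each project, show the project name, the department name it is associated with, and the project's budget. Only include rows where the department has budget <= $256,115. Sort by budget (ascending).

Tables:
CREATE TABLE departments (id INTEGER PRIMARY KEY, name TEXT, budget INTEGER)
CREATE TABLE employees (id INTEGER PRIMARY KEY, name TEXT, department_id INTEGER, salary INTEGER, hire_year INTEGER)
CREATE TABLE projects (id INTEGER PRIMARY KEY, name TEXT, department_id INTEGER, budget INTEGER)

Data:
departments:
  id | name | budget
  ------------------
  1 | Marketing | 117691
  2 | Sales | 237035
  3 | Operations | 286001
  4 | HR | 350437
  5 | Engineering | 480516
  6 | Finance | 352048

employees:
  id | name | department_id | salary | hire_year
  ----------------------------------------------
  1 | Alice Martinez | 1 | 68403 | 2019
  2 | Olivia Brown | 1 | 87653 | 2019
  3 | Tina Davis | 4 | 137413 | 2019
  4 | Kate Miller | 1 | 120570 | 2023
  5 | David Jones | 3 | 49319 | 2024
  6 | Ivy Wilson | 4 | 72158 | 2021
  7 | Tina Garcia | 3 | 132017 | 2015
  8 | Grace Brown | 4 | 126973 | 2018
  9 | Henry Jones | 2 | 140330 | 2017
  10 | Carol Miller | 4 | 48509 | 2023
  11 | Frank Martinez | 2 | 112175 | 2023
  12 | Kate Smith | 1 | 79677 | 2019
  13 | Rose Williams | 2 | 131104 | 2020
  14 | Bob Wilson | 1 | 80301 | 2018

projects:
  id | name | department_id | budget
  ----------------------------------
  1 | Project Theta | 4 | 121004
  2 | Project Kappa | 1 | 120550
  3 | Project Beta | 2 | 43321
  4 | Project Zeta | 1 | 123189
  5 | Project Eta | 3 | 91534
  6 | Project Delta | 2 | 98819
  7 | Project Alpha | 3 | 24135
SELECT c.name, p.name AS department, c.budget FROM projects c JOIN departments p ON c.department_id = p.id WHERE p.budget <= 256115 ORDER BY c.budget ASC

Execution result:
name | department | budget
Project Beta | Sales | 43321
Project Delta | Sales | 98819
Project Kappa | Marketing | 120550
Project Zeta | Marketing | 123189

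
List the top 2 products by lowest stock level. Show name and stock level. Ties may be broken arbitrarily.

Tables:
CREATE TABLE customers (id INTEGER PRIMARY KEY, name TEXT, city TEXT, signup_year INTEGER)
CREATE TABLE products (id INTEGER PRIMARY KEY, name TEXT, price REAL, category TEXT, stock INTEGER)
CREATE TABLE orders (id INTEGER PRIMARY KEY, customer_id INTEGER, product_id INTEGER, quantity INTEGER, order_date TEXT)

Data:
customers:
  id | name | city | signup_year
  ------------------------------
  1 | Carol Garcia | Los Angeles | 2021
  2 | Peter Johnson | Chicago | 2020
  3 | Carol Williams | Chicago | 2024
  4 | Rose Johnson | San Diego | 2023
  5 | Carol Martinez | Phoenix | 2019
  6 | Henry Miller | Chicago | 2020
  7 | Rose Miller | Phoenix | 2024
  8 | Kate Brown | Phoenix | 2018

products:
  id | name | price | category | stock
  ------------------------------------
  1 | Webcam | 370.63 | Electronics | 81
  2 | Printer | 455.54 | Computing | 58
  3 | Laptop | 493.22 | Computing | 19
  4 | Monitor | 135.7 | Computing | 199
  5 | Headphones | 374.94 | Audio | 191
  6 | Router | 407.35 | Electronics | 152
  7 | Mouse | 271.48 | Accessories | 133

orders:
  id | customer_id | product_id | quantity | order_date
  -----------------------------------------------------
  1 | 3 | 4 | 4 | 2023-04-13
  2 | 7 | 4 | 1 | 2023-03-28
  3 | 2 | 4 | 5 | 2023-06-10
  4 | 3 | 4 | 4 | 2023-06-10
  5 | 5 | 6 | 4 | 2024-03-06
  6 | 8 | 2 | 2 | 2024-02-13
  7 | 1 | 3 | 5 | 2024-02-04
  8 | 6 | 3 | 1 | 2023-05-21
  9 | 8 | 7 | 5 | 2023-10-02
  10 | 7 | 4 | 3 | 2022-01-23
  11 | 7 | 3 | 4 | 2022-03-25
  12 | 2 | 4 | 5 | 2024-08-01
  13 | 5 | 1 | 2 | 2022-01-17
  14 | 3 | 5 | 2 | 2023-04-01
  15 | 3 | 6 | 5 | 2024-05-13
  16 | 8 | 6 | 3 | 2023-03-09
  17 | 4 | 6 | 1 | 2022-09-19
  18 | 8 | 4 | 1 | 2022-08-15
SELECT name, stock FROM products ORDER BY stock ASC LIMIT 2

Execution result:
name | stock
Laptop | 19
Printer | 58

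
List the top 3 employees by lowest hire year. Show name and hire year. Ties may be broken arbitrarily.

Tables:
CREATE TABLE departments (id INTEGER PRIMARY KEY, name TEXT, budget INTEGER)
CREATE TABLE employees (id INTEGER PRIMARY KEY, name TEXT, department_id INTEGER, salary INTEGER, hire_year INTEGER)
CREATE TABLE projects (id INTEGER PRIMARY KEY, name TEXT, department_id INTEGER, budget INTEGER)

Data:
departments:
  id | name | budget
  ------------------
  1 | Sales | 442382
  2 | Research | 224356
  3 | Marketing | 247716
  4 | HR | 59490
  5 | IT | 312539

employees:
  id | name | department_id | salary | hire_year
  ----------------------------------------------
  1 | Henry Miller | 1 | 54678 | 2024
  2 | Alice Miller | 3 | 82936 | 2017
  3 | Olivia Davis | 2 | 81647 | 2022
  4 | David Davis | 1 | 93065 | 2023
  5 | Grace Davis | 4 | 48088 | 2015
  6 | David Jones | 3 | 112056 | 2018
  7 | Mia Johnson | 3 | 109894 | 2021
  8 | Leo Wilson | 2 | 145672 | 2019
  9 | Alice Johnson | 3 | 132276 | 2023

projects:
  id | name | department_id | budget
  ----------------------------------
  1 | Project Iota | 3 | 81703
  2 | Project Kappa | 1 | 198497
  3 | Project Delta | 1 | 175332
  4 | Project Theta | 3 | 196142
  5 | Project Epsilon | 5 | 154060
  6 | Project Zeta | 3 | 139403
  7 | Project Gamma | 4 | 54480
SELECT name, hire_year FROM employees ORDER BY hire_year ASC LIMIT 3

Execution result:
name | hire_year
Grace Davis | 2015
Alice Miller | 2017
David Jones | 2018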